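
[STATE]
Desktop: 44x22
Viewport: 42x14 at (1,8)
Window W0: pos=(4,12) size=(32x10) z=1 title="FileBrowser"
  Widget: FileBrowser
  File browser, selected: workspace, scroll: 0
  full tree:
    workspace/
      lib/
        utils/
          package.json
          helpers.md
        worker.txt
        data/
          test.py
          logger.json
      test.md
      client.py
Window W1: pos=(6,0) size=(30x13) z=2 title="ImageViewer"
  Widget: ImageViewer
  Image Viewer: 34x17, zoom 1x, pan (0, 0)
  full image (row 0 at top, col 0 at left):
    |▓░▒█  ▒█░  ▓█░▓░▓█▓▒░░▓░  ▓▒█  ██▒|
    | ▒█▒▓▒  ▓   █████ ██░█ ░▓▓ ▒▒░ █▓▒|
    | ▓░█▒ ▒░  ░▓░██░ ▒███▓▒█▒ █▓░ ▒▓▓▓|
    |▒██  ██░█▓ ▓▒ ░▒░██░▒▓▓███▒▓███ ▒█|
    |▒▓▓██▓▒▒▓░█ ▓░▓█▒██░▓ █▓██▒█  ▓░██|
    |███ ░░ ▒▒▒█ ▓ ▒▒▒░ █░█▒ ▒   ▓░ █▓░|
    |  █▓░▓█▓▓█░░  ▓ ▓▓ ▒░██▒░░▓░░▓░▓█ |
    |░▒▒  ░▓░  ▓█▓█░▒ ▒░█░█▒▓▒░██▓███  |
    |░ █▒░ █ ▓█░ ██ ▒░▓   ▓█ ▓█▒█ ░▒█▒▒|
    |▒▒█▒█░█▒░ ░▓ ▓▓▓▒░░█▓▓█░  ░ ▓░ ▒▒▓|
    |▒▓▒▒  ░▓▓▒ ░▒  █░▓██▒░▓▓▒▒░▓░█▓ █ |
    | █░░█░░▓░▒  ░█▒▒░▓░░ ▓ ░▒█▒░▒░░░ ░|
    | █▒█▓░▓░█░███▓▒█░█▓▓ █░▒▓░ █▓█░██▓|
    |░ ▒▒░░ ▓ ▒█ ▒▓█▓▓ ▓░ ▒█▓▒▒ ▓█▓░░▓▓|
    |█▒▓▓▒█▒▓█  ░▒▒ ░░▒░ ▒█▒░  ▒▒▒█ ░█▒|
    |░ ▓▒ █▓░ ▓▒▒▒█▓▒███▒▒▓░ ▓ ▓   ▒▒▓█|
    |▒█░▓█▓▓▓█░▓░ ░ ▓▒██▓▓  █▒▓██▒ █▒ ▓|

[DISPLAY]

     ┃███ ░░ ▒▒▒█ ▓ ▒▒▒░ █░█▒ ▒   ┃       
     ┃  █▓░▓█▓▓█░░  ▓ ▓▓ ▒░██▒░░▓░┃       
     ┃░▒▒  ░▓░  ▓█▓█░▒ ▒░█░█▒▓▒░██┃       
     ┃░ █▒░ █ ▓█░ ██ ▒░▓   ▓█ ▓█▒█┃       
   ┏━┗━━━━━━━━━━━━━━━━━━━━━━━━━━━━┛       
   ┃ FileBrowser                  ┃       
   ┠──────────────────────────────┨       
   ┃> [-] workspace/              ┃       
   ┃    [+] lib/                  ┃       
   ┃    test.md                   ┃       
   ┃    client.py                 ┃       
   ┃                              ┃       
   ┃                              ┃       
   ┗━━━━━━━━━━━━━━━━━━━━━━━━━━━━━━┛       


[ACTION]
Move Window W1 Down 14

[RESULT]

                                          
     ┏━━━━━━━━━━━━━━━━━━━━━━━━━━━━┓       
     ┃ ImageViewer                ┃       
     ┠────────────────────────────┨       
   ┏━┃▓░▒█  ▒█░  ▓█░▓░▓█▓▒░░▓░  ▓▒┃       
   ┃ ┃ ▒█▒▓▒  ▓   █████ ██░█ ░▓▓ ▒┃       
   ┠─┃ ▓░█▒ ▒░  ░▓░██░ ▒███▓▒█▒ █▓┃       
   ┃>┃▒██  ██░█▓ ▓▒ ░▒░██░▒▓▓███▒▓┃       
   ┃ ┃▒▓▓██▓▒▒▓░█ ▓░▓█▒██░▓ █▓██▒█┃       
   ┃ ┃███ ░░ ▒▒▒█ ▓ ▒▒▒░ █░█▒ ▒   ┃       
   ┃ ┃  █▓░▓█▓▓█░░  ▓ ▓▓ ▒░██▒░░▓░┃       
   ┃ ┃░▒▒  ░▓░  ▓█▓█░▒ ▒░█░█▒▓▒░██┃       
   ┃ ┃░ █▒░ █ ▓█░ ██ ▒░▓   ▓█ ▓█▒█┃       
   ┗━┗━━━━━━━━━━━━━━━━━━━━━━━━━━━━┛       


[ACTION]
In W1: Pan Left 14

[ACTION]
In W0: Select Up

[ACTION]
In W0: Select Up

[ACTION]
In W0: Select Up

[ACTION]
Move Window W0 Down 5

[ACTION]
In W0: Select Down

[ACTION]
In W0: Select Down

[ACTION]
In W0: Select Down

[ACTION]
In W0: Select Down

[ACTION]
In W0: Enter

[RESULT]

                                          
     ┏━━━━━━━━━━━━━━━━━━━━━━━━━━━━┓       
     ┃ ImageViewer                ┃       
     ┠────────────────────────────┨       
   ┏━┃▓░▒█  ▒█░  ▓█░▓░▓█▓▒░░▓░  ▓▒┃       
   ┃ ┃ ▒█▒▓▒  ▓   █████ ██░█ ░▓▓ ▒┃       
   ┠─┃ ▓░█▒ ▒░  ░▓░██░ ▒███▓▒█▒ █▓┃       
   ┃ ┃▒██  ██░█▓ ▓▒ ░▒░██░▒▓▓███▒▓┃       
   ┃ ┃▒▓▓██▓▒▒▓░█ ▓░▓█▒██░▓ █▓██▒█┃       
   ┃ ┃███ ░░ ▒▒▒█ ▓ ▒▒▒░ █░█▒ ▒   ┃       
   ┃ ┃  █▓░▓█▓▓█░░  ▓ ▓▓ ▒░██▒░░▓░┃       
   ┃ ┃░▒▒  ░▓░  ▓█▓█░▒ ▒░█░█▒▓▒░██┃       
   ┃ ┃░ █▒░ █ ▓█░ ██ ▒░▓   ▓█ ▓█▒█┃       
   ┗━┗━━━━━━━━━━━━━━━━━━━━━━━━━━━━┛       


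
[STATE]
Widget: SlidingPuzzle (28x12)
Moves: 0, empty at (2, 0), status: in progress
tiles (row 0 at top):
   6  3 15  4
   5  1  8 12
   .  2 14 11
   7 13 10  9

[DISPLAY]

┌────┬────┬────┬────┐       
│  6 │  3 │ 15 │  4 │       
├────┼────┼────┼────┤       
│  5 │  1 │  8 │ 12 │       
├────┼────┼────┼────┤       
│    │  2 │ 14 │ 11 │       
├────┼────┼────┼────┤       
│  7 │ 13 │ 10 │  9 │       
└────┴────┴────┴────┘       
Moves: 0                    
                            
                            


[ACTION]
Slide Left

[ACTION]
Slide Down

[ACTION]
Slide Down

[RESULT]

┌────┬────┬────┬────┐       
│  6 │    │ 15 │  4 │       
├────┼────┼────┼────┤       
│  5 │  3 │  8 │ 12 │       
├────┼────┼────┼────┤       
│  2 │  1 │ 14 │ 11 │       
├────┼────┼────┼────┤       
│  7 │ 13 │ 10 │  9 │       
└────┴────┴────┴────┘       
Moves: 3                    
                            
                            


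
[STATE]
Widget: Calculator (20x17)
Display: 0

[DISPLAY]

                   0
┌───┬───┬───┬───┐   
│ 7 │ 8 │ 9 │ ÷ │   
├───┼───┼───┼───┤   
│ 4 │ 5 │ 6 │ × │   
├───┼───┼───┼───┤   
│ 1 │ 2 │ 3 │ - │   
├───┼───┼───┼───┤   
│ 0 │ . │ = │ + │   
├───┼───┼───┼───┤   
│ C │ MC│ MR│ M+│   
└───┴───┴───┴───┘   
                    
                    
                    
                    
                    


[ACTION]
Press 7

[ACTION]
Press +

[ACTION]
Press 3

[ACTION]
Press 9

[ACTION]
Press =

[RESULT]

                  46
┌───┬───┬───┬───┐   
│ 7 │ 8 │ 9 │ ÷ │   
├───┼───┼───┼───┤   
│ 4 │ 5 │ 6 │ × │   
├───┼───┼───┼───┤   
│ 1 │ 2 │ 3 │ - │   
├───┼───┼───┼───┤   
│ 0 │ . │ = │ + │   
├───┼───┼───┼───┤   
│ C │ MC│ MR│ M+│   
└───┴───┴───┴───┘   
                    
                    
                    
                    
                    


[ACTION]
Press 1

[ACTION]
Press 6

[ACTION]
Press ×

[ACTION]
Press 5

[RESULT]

                   5
┌───┬───┬───┬───┐   
│ 7 │ 8 │ 9 │ ÷ │   
├───┼───┼───┼───┤   
│ 4 │ 5 │ 6 │ × │   
├───┼───┼───┼───┤   
│ 1 │ 2 │ 3 │ - │   
├───┼───┼───┼───┤   
│ 0 │ . │ = │ + │   
├───┼───┼───┼───┤   
│ C │ MC│ MR│ M+│   
└───┴───┴───┴───┘   
                    
                    
                    
                    
                    


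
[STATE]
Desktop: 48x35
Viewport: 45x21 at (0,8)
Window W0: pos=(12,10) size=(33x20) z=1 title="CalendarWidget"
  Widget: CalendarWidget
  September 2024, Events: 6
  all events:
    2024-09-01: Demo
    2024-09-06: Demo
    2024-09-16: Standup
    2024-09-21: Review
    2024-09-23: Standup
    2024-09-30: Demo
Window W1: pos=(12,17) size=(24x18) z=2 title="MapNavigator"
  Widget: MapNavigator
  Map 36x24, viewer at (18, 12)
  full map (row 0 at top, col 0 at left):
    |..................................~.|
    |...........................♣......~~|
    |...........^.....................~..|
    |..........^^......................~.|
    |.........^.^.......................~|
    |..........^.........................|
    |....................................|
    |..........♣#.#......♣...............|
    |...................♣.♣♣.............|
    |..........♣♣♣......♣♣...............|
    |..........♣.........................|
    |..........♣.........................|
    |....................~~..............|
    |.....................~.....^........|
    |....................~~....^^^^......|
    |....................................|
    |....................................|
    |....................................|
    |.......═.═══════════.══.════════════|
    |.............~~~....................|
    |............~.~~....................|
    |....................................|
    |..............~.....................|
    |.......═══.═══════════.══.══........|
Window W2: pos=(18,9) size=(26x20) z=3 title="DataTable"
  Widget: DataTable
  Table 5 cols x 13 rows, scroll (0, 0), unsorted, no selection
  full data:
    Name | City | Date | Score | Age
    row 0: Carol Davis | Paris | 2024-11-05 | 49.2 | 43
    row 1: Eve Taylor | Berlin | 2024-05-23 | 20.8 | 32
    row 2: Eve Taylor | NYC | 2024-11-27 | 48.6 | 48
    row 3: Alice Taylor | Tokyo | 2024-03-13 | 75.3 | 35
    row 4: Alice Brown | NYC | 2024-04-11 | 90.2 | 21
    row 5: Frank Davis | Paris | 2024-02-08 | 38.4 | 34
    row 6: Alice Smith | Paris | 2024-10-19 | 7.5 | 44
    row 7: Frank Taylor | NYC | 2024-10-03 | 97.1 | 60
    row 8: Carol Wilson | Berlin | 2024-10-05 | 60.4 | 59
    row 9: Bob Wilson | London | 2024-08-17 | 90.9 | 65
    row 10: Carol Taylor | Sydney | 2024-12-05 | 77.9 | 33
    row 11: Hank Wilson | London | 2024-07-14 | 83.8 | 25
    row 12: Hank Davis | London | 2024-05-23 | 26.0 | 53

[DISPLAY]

                                             
                  ┏━━━━━━━━━━━━━━━━━━━━━━━━┓ 
            ┏━━━━━┃ DataTable              ┃┓
            ┃ Cale┠────────────────────────┨┃
            ┠─────┃Name        │City  │Date┃┨
            ┃     ┃────────────┼──────┼────┃┃
            ┃Mo Tu┃Carol Davis │Paris │2024┃┃
            ┃     ┃Eve Taylor  │Berlin│2024┃┃
            ┃ 2  3┃Eve Taylor  │NYC   │2024┃┃
            ┏━━━━━┃Alice Taylor│Tokyo │2024┃┃
            ┃ MapN┃Alice Brown │NYC   │2024┃┃
            ┠─────┃Frank Davis │Paris │2024┃┃
            ┃...^.┃Alice Smith │Paris │2024┃┃
            ┃.....┃Frank Taylor│NYC   │2024┃┃
            ┃...♣#┃Carol Wilson│Berlin│2024┃┃
            ┃.....┃Bob Wilson  │London│2024┃┃
            ┃...♣♣┃Carol Taylor│Sydney│2024┃┃
            ┃...♣.┃Hank Wilson │London│2024┃┃
            ┃...♣.┃Hank Davis  │London│2024┃┃
            ┃.....┃                        ┃┃
            ┃.....┗━━━━━━━━━━━━━━━━━━━━━━━━┛┃


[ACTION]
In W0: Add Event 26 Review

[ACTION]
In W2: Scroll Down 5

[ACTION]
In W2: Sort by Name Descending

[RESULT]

                                             
                  ┏━━━━━━━━━━━━━━━━━━━━━━━━┓ 
            ┏━━━━━┃ DataTable              ┃┓
            ┃ Cale┠────────────────────────┨┃
            ┠─────┃Name       ▼│City  │Date┃┨
            ┃     ┃────────────┼──────┼────┃┃
            ┃Mo Tu┃Hank Wilson │London│2024┃┃
            ┃     ┃Hank Davis  │London│2024┃┃
            ┃ 2  3┃Frank Taylor│NYC   │2024┃┃
            ┏━━━━━┃Frank Davis │Paris │2024┃┃
            ┃ MapN┃Eve Taylor  │Berlin│2024┃┃
            ┠─────┃Eve Taylor  │NYC   │2024┃┃
            ┃...^.┃Carol Wilson│Berlin│2024┃┃
            ┃.....┃Carol Taylor│Sydney│2024┃┃
            ┃...♣#┃Carol Davis │Paris │2024┃┃
            ┃.....┃Bob Wilson  │London│2024┃┃
            ┃...♣♣┃Alice Taylor│Tokyo │2024┃┃
            ┃...♣.┃Alice Smith │Paris │2024┃┃
            ┃...♣.┃Alice Brown │NYC   │2024┃┃
            ┃.....┃                        ┃┃
            ┃.....┗━━━━━━━━━━━━━━━━━━━━━━━━┛┃


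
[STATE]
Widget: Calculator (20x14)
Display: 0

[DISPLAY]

                   0
┌───┬───┬───┬───┐   
│ 7 │ 8 │ 9 │ ÷ │   
├───┼───┼───┼───┤   
│ 4 │ 5 │ 6 │ × │   
├───┼───┼───┼───┤   
│ 1 │ 2 │ 3 │ - │   
├───┼───┼───┼───┤   
│ 0 │ . │ = │ + │   
├───┼───┼───┼───┤   
│ C │ MC│ MR│ M+│   
└───┴───┴───┴───┘   
                    
                    


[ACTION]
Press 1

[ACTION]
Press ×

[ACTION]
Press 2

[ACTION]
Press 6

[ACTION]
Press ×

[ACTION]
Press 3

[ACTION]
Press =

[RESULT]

                  78
┌───┬───┬───┬───┐   
│ 7 │ 8 │ 9 │ ÷ │   
├───┼───┼───┼───┤   
│ 4 │ 5 │ 6 │ × │   
├───┼───┼───┼───┤   
│ 1 │ 2 │ 3 │ - │   
├───┼───┼───┼───┤   
│ 0 │ . │ = │ + │   
├───┼───┼───┼───┤   
│ C │ MC│ MR│ M+│   
└───┴───┴───┴───┘   
                    
                    


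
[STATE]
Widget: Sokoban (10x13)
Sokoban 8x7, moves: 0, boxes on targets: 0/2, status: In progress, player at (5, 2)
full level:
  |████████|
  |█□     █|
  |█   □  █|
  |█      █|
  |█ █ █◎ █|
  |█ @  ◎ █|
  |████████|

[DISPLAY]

████████  
█□     █  
█   □  █  
█      █  
█ █ █◎ █  
█ @  ◎ █  
████████  
Moves: 0  
          
          
          
          
          


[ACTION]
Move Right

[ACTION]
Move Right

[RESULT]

████████  
█□     █  
█   □  █  
█      █  
█ █ █◎ █  
█   @◎ █  
████████  
Moves: 2  
          
          
          
          
          


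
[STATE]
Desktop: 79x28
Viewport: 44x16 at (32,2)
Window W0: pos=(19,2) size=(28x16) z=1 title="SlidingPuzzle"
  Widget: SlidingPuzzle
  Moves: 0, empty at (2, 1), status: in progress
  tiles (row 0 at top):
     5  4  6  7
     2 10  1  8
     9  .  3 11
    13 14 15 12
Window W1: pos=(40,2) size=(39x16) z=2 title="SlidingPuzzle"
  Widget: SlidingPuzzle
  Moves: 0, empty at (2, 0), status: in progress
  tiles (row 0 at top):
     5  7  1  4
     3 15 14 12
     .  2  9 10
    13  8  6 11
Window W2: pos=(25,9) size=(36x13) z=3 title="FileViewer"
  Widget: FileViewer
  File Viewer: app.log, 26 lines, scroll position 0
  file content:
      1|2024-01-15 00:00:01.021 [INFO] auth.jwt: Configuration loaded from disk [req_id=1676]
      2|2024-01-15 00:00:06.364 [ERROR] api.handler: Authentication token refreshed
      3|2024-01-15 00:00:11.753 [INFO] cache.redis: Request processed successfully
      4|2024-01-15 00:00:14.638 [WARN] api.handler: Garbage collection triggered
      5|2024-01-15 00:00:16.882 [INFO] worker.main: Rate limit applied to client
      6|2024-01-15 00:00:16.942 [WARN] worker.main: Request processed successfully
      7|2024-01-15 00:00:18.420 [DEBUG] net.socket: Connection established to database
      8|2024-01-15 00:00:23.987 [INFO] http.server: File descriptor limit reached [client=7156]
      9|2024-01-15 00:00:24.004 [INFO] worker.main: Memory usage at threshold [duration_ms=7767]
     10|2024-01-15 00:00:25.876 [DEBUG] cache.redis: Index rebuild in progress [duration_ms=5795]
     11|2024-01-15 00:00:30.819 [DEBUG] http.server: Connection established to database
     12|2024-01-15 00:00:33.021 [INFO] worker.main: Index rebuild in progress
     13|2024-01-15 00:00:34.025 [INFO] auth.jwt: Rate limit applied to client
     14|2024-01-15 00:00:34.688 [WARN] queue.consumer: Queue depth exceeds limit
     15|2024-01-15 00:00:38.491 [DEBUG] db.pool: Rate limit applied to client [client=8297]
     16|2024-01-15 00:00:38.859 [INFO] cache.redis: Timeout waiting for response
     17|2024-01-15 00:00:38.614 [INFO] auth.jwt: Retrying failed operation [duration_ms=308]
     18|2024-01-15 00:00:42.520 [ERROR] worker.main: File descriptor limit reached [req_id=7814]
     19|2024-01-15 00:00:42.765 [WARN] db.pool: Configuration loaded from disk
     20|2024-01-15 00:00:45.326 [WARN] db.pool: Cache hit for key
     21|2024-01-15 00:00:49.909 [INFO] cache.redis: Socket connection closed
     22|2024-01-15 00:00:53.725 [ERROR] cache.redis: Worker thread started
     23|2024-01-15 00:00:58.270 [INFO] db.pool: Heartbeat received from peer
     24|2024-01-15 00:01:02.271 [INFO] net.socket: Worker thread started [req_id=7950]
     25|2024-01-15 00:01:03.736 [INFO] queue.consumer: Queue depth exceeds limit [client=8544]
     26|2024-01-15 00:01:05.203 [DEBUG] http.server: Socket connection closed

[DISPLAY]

━━━━━━━━┏━━━━━━━━━━━━━━━━━━━━━━━━━━━━━━━━━━━
le      ┃ SlidingPuzzle                     
────────┠───────────────────────────────────
───┬────┃┌────┬────┬────┬────┐              
 6 │  7 ┃│  5 │  7 │  1 │  4 │              
───┼────┃├────┼────┼────┼────┤              
 1 │  8 ┃│  3 │ 15 │ 14 │ 12 │              
━━━━━━━━━━━━━━━━━━━━━━━━━━━━┓┤              
iewer                       ┃│              
────────────────────────────┨┤              
1-15 00:00:01.021 [INFO] au▲┃│              
1-15 00:00:06.364 [ERROR] a█┃┘              
1-15 00:00:11.753 [INFO] ca░┃               
1-15 00:00:14.638 [WARN] ap░┃               
1-15 00:00:16.882 [INFO] wo░┃               
1-15 00:00:16.942 [WARN] wo░┃━━━━━━━━━━━━━━━


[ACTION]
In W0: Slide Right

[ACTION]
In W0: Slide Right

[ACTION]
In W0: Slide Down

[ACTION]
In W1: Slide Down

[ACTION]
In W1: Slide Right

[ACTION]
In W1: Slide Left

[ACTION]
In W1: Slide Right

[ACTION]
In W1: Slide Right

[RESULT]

━━━━━━━━┏━━━━━━━━━━━━━━━━━━━━━━━━━━━━━━━━━━━
le      ┃ SlidingPuzzle                     
────────┠───────────────────────────────────
───┬────┃┌────┬────┬────┬────┐              
 6 │  7 ┃│  5 │  7 │  1 │  4 │              
───┼────┃├────┼────┼────┼────┤              
 1 │  8 ┃│    │ 15 │ 14 │ 12 │              
━━━━━━━━━━━━━━━━━━━━━━━━━━━━┓┤              
iewer                       ┃│              
────────────────────────────┨┤              
1-15 00:00:01.021 [INFO] au▲┃│              
1-15 00:00:06.364 [ERROR] a█┃┘              
1-15 00:00:11.753 [INFO] ca░┃               
1-15 00:00:14.638 [WARN] ap░┃               
1-15 00:00:16.882 [INFO] wo░┃               
1-15 00:00:16.942 [WARN] wo░┃━━━━━━━━━━━━━━━


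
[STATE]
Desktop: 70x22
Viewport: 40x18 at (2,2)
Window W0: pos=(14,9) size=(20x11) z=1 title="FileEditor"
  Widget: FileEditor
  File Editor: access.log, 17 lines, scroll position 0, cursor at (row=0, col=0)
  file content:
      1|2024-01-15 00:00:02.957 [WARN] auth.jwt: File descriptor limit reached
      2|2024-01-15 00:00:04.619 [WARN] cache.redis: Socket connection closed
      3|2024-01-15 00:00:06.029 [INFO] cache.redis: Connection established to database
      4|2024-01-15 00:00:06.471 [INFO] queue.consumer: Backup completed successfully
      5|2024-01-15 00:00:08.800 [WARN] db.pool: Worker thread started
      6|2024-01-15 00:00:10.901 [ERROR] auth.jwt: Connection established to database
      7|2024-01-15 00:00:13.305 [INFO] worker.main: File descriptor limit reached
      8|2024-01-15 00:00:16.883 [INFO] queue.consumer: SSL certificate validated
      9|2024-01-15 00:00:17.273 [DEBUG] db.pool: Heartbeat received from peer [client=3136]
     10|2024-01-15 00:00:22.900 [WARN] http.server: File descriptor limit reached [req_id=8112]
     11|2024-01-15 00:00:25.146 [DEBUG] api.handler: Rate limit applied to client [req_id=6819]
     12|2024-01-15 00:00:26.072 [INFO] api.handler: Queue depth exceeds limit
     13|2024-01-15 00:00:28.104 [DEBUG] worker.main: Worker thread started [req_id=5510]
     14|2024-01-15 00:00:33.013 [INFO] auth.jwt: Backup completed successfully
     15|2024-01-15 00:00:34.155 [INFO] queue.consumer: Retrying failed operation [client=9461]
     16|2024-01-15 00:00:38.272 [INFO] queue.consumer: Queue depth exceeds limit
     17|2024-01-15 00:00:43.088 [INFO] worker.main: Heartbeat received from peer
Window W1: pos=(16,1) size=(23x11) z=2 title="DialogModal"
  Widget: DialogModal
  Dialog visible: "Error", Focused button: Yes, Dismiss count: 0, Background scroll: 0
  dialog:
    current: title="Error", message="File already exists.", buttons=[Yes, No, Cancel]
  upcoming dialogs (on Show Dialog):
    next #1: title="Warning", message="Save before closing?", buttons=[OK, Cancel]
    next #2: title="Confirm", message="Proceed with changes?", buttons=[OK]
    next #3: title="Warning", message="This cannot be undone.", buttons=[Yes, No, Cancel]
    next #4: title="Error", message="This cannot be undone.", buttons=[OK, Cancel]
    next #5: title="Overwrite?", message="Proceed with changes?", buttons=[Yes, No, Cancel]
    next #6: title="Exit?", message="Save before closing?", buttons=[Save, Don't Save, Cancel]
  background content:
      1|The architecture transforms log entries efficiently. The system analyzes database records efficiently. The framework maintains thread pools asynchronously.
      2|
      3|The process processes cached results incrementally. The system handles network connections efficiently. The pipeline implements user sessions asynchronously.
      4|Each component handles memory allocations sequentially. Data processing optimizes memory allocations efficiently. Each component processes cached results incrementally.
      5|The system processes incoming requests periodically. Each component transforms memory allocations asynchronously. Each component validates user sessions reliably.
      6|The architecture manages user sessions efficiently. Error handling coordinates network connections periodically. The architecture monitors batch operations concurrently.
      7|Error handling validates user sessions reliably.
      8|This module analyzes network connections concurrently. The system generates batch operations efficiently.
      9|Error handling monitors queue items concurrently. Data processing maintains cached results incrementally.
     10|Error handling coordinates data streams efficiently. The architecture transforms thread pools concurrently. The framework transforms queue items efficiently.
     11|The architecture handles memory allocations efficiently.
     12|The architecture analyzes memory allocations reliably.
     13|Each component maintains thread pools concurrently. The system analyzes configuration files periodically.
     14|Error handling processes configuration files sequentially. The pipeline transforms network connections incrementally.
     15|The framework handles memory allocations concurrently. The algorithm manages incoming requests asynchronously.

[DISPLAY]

              ┃ DialogModal         ┃   
              ┠─────────────────────┨   
              ┃The architecture tran┃   
              ┃  ┌───────────────┐  ┃   
              ┃Th│     Error     │es┃   
              ┃Ea│File already ex│le┃   
              ┃Th│[Yes]  No   Can│s ┃   
            ┏━┃Th└───────────────┘na┃   
            ┃ ┃Error handling valida┃   
            ┠─┗━━━━━━━━━━━━━━━━━━━━━┛   
            ┃█024-01-15 00:00:▲┃        
            ┃2024-01-15 00:00:█┃        
            ┃2024-01-15 00:00:░┃        
            ┃2024-01-15 00:00:░┃        
            ┃2024-01-15 00:00:░┃        
            ┃2024-01-15 00:00:░┃        
            ┃2024-01-15 00:00:▼┃        
            ┗━━━━━━━━━━━━━━━━━━┛        


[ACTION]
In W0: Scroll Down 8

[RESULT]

              ┃ DialogModal         ┃   
              ┠─────────────────────┨   
              ┃The architecture tran┃   
              ┃  ┌───────────────┐  ┃   
              ┃Th│     Error     │es┃   
              ┃Ea│File already ex│le┃   
              ┃Th│[Yes]  No   Can│s ┃   
            ┏━┃Th└───────────────┘na┃   
            ┃ ┃Error handling valida┃   
            ┠─┗━━━━━━━━━━━━━━━━━━━━━┛   
            ┃2024-01-15 00:00:▲┃        
            ┃2024-01-15 00:00:░┃        
            ┃2024-01-15 00:00:░┃        
            ┃2024-01-15 00:00:░┃        
            ┃2024-01-15 00:00:░┃        
            ┃2024-01-15 00:00:█┃        
            ┃2024-01-15 00:00:▼┃        
            ┗━━━━━━━━━━━━━━━━━━┛        


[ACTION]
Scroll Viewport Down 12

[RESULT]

              ┃The architecture tran┃   
              ┃  ┌───────────────┐  ┃   
              ┃Th│     Error     │es┃   
              ┃Ea│File already ex│le┃   
              ┃Th│[Yes]  No   Can│s ┃   
            ┏━┃Th└───────────────┘na┃   
            ┃ ┃Error handling valida┃   
            ┠─┗━━━━━━━━━━━━━━━━━━━━━┛   
            ┃2024-01-15 00:00:▲┃        
            ┃2024-01-15 00:00:░┃        
            ┃2024-01-15 00:00:░┃        
            ┃2024-01-15 00:00:░┃        
            ┃2024-01-15 00:00:░┃        
            ┃2024-01-15 00:00:█┃        
            ┃2024-01-15 00:00:▼┃        
            ┗━━━━━━━━━━━━━━━━━━┛        
                                        
                                        


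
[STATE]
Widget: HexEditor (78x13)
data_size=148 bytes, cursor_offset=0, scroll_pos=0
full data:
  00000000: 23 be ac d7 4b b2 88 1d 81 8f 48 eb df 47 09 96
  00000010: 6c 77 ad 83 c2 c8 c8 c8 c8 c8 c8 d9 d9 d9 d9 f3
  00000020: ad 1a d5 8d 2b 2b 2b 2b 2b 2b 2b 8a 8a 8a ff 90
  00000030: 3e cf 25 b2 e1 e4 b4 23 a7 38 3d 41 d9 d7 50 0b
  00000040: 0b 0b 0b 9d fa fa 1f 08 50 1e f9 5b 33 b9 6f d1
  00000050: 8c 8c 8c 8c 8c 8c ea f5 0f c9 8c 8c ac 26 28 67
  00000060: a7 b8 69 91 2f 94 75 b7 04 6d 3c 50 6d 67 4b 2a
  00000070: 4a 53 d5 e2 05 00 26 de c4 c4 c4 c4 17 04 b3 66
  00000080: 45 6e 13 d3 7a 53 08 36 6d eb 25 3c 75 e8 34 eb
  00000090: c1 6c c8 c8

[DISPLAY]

00000000  23 be ac d7 4b b2 88 1d  81 8f 48 eb df 47 09 96  |#...K.....H..G..|
00000010  6c 77 ad 83 c2 c8 c8 c8  c8 c8 c8 d9 d9 d9 d9 f3  |lw..............|
00000020  ad 1a d5 8d 2b 2b 2b 2b  2b 2b 2b 8a 8a 8a ff 90  |....+++++++.....|
00000030  3e cf 25 b2 e1 e4 b4 23  a7 38 3d 41 d9 d7 50 0b  |>.%....#.8=A..P.|
00000040  0b 0b 0b 9d fa fa 1f 08  50 1e f9 5b 33 b9 6f d1  |........P..[3.o.|
00000050  8c 8c 8c 8c 8c 8c ea f5  0f c9 8c 8c ac 26 28 67  |.............&(g|
00000060  a7 b8 69 91 2f 94 75 b7  04 6d 3c 50 6d 67 4b 2a  |..i./.u..m<PmgK*|
00000070  4a 53 d5 e2 05 00 26 de  c4 c4 c4 c4 17 04 b3 66  |JS....&........f|
00000080  45 6e 13 d3 7a 53 08 36  6d eb 25 3c 75 e8 34 eb  |En..zS.6m.%<u.4.|
00000090  c1 6c c8 c8                                       |.l..            |
                                                                              
                                                                              
                                                                              


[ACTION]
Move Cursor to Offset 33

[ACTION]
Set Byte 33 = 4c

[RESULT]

00000000  23 be ac d7 4b b2 88 1d  81 8f 48 eb df 47 09 96  |#...K.....H..G..|
00000010  6c 77 ad 83 c2 c8 c8 c8  c8 c8 c8 d9 d9 d9 d9 f3  |lw..............|
00000020  ad 4C d5 8d 2b 2b 2b 2b  2b 2b 2b 8a 8a 8a ff 90  |.L..+++++++.....|
00000030  3e cf 25 b2 e1 e4 b4 23  a7 38 3d 41 d9 d7 50 0b  |>.%....#.8=A..P.|
00000040  0b 0b 0b 9d fa fa 1f 08  50 1e f9 5b 33 b9 6f d1  |........P..[3.o.|
00000050  8c 8c 8c 8c 8c 8c ea f5  0f c9 8c 8c ac 26 28 67  |.............&(g|
00000060  a7 b8 69 91 2f 94 75 b7  04 6d 3c 50 6d 67 4b 2a  |..i./.u..m<PmgK*|
00000070  4a 53 d5 e2 05 00 26 de  c4 c4 c4 c4 17 04 b3 66  |JS....&........f|
00000080  45 6e 13 d3 7a 53 08 36  6d eb 25 3c 75 e8 34 eb  |En..zS.6m.%<u.4.|
00000090  c1 6c c8 c8                                       |.l..            |
                                                                              
                                                                              
                                                                              


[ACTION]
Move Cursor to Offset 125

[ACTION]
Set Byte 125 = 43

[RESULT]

00000000  23 be ac d7 4b b2 88 1d  81 8f 48 eb df 47 09 96  |#...K.....H..G..|
00000010  6c 77 ad 83 c2 c8 c8 c8  c8 c8 c8 d9 d9 d9 d9 f3  |lw..............|
00000020  ad 4c d5 8d 2b 2b 2b 2b  2b 2b 2b 8a 8a 8a ff 90  |.L..+++++++.....|
00000030  3e cf 25 b2 e1 e4 b4 23  a7 38 3d 41 d9 d7 50 0b  |>.%....#.8=A..P.|
00000040  0b 0b 0b 9d fa fa 1f 08  50 1e f9 5b 33 b9 6f d1  |........P..[3.o.|
00000050  8c 8c 8c 8c 8c 8c ea f5  0f c9 8c 8c ac 26 28 67  |.............&(g|
00000060  a7 b8 69 91 2f 94 75 b7  04 6d 3c 50 6d 67 4b 2a  |..i./.u..m<PmgK*|
00000070  4a 53 d5 e2 05 00 26 de  c4 c4 c4 c4 17 43 b3 66  |JS....&......C.f|
00000080  45 6e 13 d3 7a 53 08 36  6d eb 25 3c 75 e8 34 eb  |En..zS.6m.%<u.4.|
00000090  c1 6c c8 c8                                       |.l..            |
                                                                              
                                                                              
                                                                              


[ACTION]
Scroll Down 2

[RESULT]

00000020  ad 4c d5 8d 2b 2b 2b 2b  2b 2b 2b 8a 8a 8a ff 90  |.L..+++++++.....|
00000030  3e cf 25 b2 e1 e4 b4 23  a7 38 3d 41 d9 d7 50 0b  |>.%....#.8=A..P.|
00000040  0b 0b 0b 9d fa fa 1f 08  50 1e f9 5b 33 b9 6f d1  |........P..[3.o.|
00000050  8c 8c 8c 8c 8c 8c ea f5  0f c9 8c 8c ac 26 28 67  |.............&(g|
00000060  a7 b8 69 91 2f 94 75 b7  04 6d 3c 50 6d 67 4b 2a  |..i./.u..m<PmgK*|
00000070  4a 53 d5 e2 05 00 26 de  c4 c4 c4 c4 17 43 b3 66  |JS....&......C.f|
00000080  45 6e 13 d3 7a 53 08 36  6d eb 25 3c 75 e8 34 eb  |En..zS.6m.%<u.4.|
00000090  c1 6c c8 c8                                       |.l..            |
                                                                              
                                                                              
                                                                              
                                                                              
                                                                              


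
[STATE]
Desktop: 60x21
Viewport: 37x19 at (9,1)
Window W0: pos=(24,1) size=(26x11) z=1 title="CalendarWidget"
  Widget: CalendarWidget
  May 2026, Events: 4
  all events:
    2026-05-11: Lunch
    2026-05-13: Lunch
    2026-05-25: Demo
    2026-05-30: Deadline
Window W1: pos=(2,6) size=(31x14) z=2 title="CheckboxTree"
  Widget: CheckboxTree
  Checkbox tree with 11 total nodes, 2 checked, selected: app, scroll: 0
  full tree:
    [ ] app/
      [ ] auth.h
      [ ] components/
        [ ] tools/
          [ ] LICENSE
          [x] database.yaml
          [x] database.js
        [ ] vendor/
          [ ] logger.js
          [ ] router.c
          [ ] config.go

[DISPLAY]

               ┏━━━━━━━━━━━━━━━━━━━━━
               ┃ CalendarWidget      
               ┠─────────────────────
               ┃        May 2026     
               ┃Mo Tu We Th Fr Sa Su 
━━━━━━━━━━━━━━━━━━━━━━━┓     1  2  3 
boxTree                ┃  7  8  9 10 
───────────────────────┨3* 14 15 16 1
pp/                    ┃ 21 22 23 24 
 auth.h                ┃7 28 29 30* 3
 components/           ┃━━━━━━━━━━━━━
-] tools/              ┃             
 [ ] LICENSE           ┃             
 [x] database.yaml     ┃             
 [x] database.js       ┃             
 ] vendor/             ┃             
 [ ] logger.js         ┃             
 [ ] router.c          ┃             
━━━━━━━━━━━━━━━━━━━━━━━┛             


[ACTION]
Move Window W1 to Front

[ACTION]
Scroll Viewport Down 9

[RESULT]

               ┃ CalendarWidget      
               ┠─────────────────────
               ┃        May 2026     
               ┃Mo Tu We Th Fr Sa Su 
━━━━━━━━━━━━━━━━━━━━━━━┓     1  2  3 
boxTree                ┃  7  8  9 10 
───────────────────────┨3* 14 15 16 1
pp/                    ┃ 21 22 23 24 
 auth.h                ┃7 28 29 30* 3
 components/           ┃━━━━━━━━━━━━━
-] tools/              ┃             
 [ ] LICENSE           ┃             
 [x] database.yaml     ┃             
 [x] database.js       ┃             
 ] vendor/             ┃             
 [ ] logger.js         ┃             
 [ ] router.c          ┃             
━━━━━━━━━━━━━━━━━━━━━━━┛             
                                     


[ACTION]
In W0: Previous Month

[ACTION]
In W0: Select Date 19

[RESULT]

               ┃ CalendarWidget      
               ┠─────────────────────
               ┃       April 2026    
               ┃Mo Tu We Th Fr Sa Su 
━━━━━━━━━━━━━━━━━━━━━━━┓  2  3  4  5 
boxTree                ┃  9 10 11 12 
───────────────────────┨ 16 17 18 [19
pp/                    ┃ 23 24 25 26 
 auth.h                ┃ 30          
 components/           ┃━━━━━━━━━━━━━
-] tools/              ┃             
 [ ] LICENSE           ┃             
 [x] database.yaml     ┃             
 [x] database.js       ┃             
 ] vendor/             ┃             
 [ ] logger.js         ┃             
 [ ] router.c          ┃             
━━━━━━━━━━━━━━━━━━━━━━━┛             
                                     


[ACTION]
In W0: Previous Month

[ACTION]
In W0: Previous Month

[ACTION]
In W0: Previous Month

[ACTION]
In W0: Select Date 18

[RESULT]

               ┃ CalendarWidget      
               ┠─────────────────────
               ┃      January 2026   
               ┃Mo Tu We Th Fr Sa Su 
━━━━━━━━━━━━━━━━━━━━━━━┓  1  2  3  4 
boxTree                ┃  8  9 10 11 
───────────────────────┨ 15 16 17 [18
pp/                    ┃ 22 23 24 25 
 auth.h                ┃ 29 30 31    
 components/           ┃━━━━━━━━━━━━━
-] tools/              ┃             
 [ ] LICENSE           ┃             
 [x] database.yaml     ┃             
 [x] database.js       ┃             
 ] vendor/             ┃             
 [ ] logger.js         ┃             
 [ ] router.c          ┃             
━━━━━━━━━━━━━━━━━━━━━━━┛             
                                     


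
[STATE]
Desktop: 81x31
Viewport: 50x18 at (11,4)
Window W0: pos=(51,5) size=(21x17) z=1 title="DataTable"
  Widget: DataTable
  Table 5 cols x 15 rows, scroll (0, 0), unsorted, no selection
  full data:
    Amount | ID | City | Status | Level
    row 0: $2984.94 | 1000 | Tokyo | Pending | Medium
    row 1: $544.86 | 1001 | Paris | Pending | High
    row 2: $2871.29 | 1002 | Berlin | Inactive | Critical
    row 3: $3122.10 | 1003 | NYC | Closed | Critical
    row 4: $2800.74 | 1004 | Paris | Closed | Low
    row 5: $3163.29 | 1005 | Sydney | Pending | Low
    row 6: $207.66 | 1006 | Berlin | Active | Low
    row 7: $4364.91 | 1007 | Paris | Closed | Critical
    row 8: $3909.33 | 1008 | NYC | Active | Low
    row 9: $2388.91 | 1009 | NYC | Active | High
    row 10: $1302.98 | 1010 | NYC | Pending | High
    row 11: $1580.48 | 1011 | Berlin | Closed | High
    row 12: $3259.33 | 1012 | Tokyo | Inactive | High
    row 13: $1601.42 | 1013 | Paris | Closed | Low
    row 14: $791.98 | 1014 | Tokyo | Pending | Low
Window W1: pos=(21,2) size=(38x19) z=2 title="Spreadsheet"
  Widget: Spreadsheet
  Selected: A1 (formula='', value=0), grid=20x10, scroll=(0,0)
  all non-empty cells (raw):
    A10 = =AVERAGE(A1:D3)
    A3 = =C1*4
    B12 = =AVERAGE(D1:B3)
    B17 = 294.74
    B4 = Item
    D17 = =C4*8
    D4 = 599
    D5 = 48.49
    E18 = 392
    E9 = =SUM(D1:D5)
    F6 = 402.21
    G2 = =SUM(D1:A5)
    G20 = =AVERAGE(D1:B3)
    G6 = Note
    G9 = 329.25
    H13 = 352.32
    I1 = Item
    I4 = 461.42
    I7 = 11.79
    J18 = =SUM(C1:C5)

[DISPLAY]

          ┠────────────────────────────────────┨  
          ┃A1:                                 ┃━━
          ┃       A       B       C       D    ┃bl
          ┃------------------------------------┃──
          ┃  1      [0]       0       0       0┃ │
          ┃  2        0       0       0       0┃─┼
          ┃  3        0       0       0       0┃4│
          ┃  4        0Item           0     599┃ │
          ┃  5        0       0       0   48.49┃9│
          ┃  6        0       0       0       0┃0│
          ┃  7        0       0       0       0┃4│
          ┃  8        0       0       0       0┃9│
          ┃  9        0       0       0       0┃ │
          ┃ 10        0       0       0       0┃1│
          ┃ 11        0       0       0       0┃3│
          ┃ 12        0       0       0       0┃1│
          ┗━━━━━━━━━━━━━━━━━━━━━━━━━━━━━━━━━━━━┛8│
                                        ┗━━━━━━━━━


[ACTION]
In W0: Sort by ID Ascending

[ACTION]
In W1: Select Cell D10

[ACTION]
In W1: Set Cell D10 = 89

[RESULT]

          ┠────────────────────────────────────┨  
          ┃D10: 89                             ┃━━
          ┃       A       B       C       D    ┃bl
          ┃------------------------------------┃──
          ┃  1        0       0       0       0┃ │
          ┃  2        0       0       0       0┃─┼
          ┃  3        0       0       0       0┃4│
          ┃  4        0Item           0     599┃ │
          ┃  5        0       0       0   48.49┃9│
          ┃  6        0       0       0       0┃0│
          ┃  7        0       0       0       0┃4│
          ┃  8        0       0       0       0┃9│
          ┃  9        0       0       0       0┃ │
          ┃ 10        0       0       0    [89]┃1│
          ┃ 11        0       0       0       0┃3│
          ┃ 12        0       0       0       0┃1│
          ┗━━━━━━━━━━━━━━━━━━━━━━━━━━━━━━━━━━━━┛8│
                                        ┗━━━━━━━━━
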